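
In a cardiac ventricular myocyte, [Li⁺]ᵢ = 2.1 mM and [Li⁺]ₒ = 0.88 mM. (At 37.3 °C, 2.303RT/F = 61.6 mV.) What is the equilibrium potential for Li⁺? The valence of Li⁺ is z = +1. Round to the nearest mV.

E = (61.6/z) · log₁₀([Li⁺]_out/[Li⁺]_in) with z = +1.
= (61.6/1) · log₁₀(0.88/2.1) = 61.60 · log₁₀(0.419)
= 61.60 · (-0.3777) = -23.27 mV

-23 mV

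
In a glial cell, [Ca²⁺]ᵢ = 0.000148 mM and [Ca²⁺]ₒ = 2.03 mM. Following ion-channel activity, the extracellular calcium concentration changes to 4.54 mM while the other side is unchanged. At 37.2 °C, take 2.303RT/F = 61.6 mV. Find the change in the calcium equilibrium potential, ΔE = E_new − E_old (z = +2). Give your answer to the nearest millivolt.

E_old = (61.6/2)·log₁₀(2.03/0.000148) = 127.43 mV
E_new = (61.6/2)·log₁₀(4.54/0.000148) = 138.19 mV
ΔE = 138.19 − (127.43) = 10.77 mV

11 mV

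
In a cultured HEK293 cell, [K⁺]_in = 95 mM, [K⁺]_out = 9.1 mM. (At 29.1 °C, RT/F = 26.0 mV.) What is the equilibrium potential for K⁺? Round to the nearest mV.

E = (26.0/z) · ln([K⁺]_out/[K⁺]_in) with z = +1.
= (26.0/1) · ln(9.1/95) = 26.00 · ln(0.09579)
= 26.00 · (-2.3456) = -60.99 mV

-61 mV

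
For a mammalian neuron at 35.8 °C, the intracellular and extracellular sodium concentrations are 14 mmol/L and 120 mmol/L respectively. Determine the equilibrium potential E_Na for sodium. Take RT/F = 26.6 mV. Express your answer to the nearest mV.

57 mV

E = (26.6/z) · ln([Na⁺]_out/[Na⁺]_in) with z = +1.
= (26.6/1) · ln(120/14) = 26.60 · ln(8.571)
= 26.60 · (2.1484) = 57.15 mV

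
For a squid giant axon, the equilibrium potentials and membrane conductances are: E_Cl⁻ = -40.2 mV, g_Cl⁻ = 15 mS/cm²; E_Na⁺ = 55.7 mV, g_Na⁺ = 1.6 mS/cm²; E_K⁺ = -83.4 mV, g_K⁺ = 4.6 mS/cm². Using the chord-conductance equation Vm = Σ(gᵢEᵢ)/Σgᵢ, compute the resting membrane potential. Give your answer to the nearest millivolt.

-42 mV

Σ gᵢEᵢ = 15·(-40.2) + 1.6·(55.7) + 4.6·(-83.4) = -897.52
Σ gᵢ = 15 + 1.6 + 4.6 = 21.2
Vm = -897.52 / 21.2 = -42.34 mV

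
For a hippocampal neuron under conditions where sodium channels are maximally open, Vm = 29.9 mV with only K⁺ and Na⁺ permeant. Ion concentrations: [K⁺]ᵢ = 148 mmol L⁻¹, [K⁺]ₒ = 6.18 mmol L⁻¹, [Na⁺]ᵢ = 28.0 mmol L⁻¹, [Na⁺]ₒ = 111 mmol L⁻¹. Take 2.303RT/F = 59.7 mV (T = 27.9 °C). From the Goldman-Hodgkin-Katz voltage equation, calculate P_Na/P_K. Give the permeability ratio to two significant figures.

Let α = P_Na/P_K. GHK: Vm = 59.7·log₁₀[(Kₒ + α·Naₒ)/(Kᵢ + α·Naᵢ)].
10^(Vm/59.7) = 10^(29.9/59.7) = 3.1684
So 3.1684·(Kᵢ + α·Naᵢ) = Kₒ + α·Naₒ → α = (3.1684·148.0 − 6.18) / (111.0 − 3.1684·28.0)
α = (468.9 − 6.18) / (111.0 − 88.71) = 462.7/22.29 = 20.76

21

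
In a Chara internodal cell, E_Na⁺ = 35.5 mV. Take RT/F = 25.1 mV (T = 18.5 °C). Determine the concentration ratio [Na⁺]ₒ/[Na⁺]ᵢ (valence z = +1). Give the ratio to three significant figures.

ln([out]/[in]) = E·z/(25.1) = 35.5 × 1 / 25.1 = 1.4143
[out]/[in] = e^(1.4143) = 4.114

4.11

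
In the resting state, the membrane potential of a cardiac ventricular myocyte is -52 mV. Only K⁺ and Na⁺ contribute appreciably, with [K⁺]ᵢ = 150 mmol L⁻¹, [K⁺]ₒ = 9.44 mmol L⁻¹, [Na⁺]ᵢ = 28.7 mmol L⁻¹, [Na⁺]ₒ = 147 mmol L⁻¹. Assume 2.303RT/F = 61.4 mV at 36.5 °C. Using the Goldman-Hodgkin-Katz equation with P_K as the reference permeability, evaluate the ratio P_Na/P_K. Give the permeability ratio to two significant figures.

Let α = P_Na/P_K. GHK: Vm = 61.4·log₁₀[(Kₒ + α·Naₒ)/(Kᵢ + α·Naᵢ)].
10^(Vm/61.4) = 10^(-52.0/61.4) = 0.14226
So 0.14226·(Kᵢ + α·Naᵢ) = Kₒ + α·Naₒ → α = (0.14226·150.0 − 9.44) / (147.0 − 0.14226·28.7)
α = (21.34 − 9.44) / (147.0 − 4.083) = 11.9/142.9 = 0.08326

0.083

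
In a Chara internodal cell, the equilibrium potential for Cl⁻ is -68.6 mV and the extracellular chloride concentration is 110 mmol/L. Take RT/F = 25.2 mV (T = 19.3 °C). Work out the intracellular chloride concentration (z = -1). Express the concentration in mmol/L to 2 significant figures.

7.2 mmol/L

Nernst: E = (25.2/-1) · ln([out]/[in]), so ln([out]/[in]) = -68.6 × -1 / 25.2 = 2.7222.
[out]/[in] = e^(2.7222) = 15.21.
[in] = 110 / 15.21 = 7.23 mmol/L.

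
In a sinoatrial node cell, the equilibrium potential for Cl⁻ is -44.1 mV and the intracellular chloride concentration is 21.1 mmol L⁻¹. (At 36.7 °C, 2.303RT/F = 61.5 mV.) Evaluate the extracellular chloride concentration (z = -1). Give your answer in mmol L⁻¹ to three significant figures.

Nernst: E = (61.5/-1) · log₁₀([out]/[in]), so log₁₀([out]/[in]) = -44.1 × -1 / 61.5 = 0.7171.
[out]/[in] = 10^(0.7171) = 5.213.
[out] = 5.213 × 21.1 = 110 mmol L⁻¹.

110 mmol L⁻¹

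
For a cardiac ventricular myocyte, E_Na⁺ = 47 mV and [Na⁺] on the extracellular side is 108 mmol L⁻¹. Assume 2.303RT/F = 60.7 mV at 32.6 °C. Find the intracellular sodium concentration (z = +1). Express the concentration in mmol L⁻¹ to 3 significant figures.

Nernst: E = (60.7/1) · log₁₀([out]/[in]), so log₁₀([out]/[in]) = 47.0 × 1 / 60.7 = 0.7743.
[out]/[in] = 10^(0.7743) = 5.947.
[in] = 108 / 5.947 = 18.16 mmol L⁻¹.

18.2 mmol L⁻¹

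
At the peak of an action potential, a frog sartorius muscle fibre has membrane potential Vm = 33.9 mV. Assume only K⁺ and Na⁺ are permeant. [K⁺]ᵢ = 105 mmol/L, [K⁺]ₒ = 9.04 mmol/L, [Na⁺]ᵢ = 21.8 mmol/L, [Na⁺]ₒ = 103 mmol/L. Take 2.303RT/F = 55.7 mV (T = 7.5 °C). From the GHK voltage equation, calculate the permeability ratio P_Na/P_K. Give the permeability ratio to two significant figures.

Let α = P_Na/P_K. GHK: Vm = 55.7·log₁₀[(Kₒ + α·Naₒ)/(Kᵢ + α·Naᵢ)].
10^(Vm/55.7) = 10^(33.9/55.7) = 4.0609
So 4.0609·(Kᵢ + α·Naᵢ) = Kₒ + α·Naₒ → α = (4.0609·105.0 − 9.04) / (103.0 − 4.0609·21.8)
α = (426.4 − 9.04) / (103.0 − 88.53) = 417.3/14.47 = 28.84

29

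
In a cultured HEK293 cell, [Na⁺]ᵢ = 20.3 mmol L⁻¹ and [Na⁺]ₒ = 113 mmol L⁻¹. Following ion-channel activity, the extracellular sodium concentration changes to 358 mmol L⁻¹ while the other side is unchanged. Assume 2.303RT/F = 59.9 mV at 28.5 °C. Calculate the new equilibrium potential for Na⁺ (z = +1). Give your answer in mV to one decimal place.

After the shift: [Na⁺]_out = 358, [Na⁺]_in = 20.3 mmol L⁻¹.
E_new = (59.9/1)·log₁₀(358/20.3) = 59.90 · (1.2464) = 74.66 mV

74.7 mV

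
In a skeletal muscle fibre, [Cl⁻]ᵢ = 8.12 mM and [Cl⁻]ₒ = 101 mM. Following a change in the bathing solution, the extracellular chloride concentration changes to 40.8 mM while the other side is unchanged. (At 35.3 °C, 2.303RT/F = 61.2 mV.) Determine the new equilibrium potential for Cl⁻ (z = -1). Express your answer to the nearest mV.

After the shift: [Cl⁻]_out = 40.8, [Cl⁻]_in = 8.12 mM.
E_new = (61.2/-1)·log₁₀(40.8/8.12) = -61.20 · (0.7011) = -42.91 mV

-43 mV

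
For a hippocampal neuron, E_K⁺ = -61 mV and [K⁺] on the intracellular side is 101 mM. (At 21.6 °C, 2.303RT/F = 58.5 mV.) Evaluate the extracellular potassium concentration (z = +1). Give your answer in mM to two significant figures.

Nernst: E = (58.5/1) · log₁₀([out]/[in]), so log₁₀([out]/[in]) = -61.0 × 1 / 58.5 = -1.0427.
[out]/[in] = 10^(-1.0427) = 0.09063.
[out] = 0.09063 × 101 = 9.153 mM.

9.2 mM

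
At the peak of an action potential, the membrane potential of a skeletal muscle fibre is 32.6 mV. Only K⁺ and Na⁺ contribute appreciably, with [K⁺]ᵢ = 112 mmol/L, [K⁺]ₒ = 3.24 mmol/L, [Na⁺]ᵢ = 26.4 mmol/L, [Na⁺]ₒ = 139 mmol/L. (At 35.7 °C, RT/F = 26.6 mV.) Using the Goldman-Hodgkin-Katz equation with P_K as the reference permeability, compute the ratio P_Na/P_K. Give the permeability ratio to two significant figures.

7.7

Let α = P_Na/P_K. GHK: Vm = 26.6·ln[(Kₒ + α·Naₒ)/(Kᵢ + α·Naᵢ)].
e^(Vm/26.6) = e^(32.6/26.6) = 3.4061
So 3.4061·(Kᵢ + α·Naᵢ) = Kₒ + α·Naₒ → α = (3.4061·112.0 − 3.24) / (139.0 − 3.4061·26.4)
α = (381.5 − 3.24) / (139.0 − 89.92) = 378.2/49.08 = 7.707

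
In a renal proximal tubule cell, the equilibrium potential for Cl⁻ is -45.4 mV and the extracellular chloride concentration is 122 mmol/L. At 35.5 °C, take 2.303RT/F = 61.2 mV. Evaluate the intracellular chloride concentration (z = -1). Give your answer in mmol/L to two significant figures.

22 mmol/L

Nernst: E = (61.2/-1) · log₁₀([out]/[in]), so log₁₀([out]/[in]) = -45.4 × -1 / 61.2 = 0.7418.
[out]/[in] = 10^(0.7418) = 5.519.
[in] = 122 / 5.519 = 22.11 mmol/L.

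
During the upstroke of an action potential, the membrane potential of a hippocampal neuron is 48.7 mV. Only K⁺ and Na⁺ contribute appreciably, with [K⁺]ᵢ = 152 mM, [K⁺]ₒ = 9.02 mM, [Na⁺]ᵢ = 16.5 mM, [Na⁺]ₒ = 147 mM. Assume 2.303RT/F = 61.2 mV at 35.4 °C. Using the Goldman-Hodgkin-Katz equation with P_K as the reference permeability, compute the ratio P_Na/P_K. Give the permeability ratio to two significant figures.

21

Let α = P_Na/P_K. GHK: Vm = 61.2·log₁₀[(Kₒ + α·Naₒ)/(Kᵢ + α·Naᵢ)].
10^(Vm/61.2) = 10^(48.7/61.2) = 6.2482
So 6.2482·(Kᵢ + α·Naᵢ) = Kₒ + α·Naₒ → α = (6.2482·152.0 − 9.02) / (147.0 − 6.2482·16.5)
α = (949.7 − 9.02) / (147.0 − 103.1) = 940.7/43.91 = 21.43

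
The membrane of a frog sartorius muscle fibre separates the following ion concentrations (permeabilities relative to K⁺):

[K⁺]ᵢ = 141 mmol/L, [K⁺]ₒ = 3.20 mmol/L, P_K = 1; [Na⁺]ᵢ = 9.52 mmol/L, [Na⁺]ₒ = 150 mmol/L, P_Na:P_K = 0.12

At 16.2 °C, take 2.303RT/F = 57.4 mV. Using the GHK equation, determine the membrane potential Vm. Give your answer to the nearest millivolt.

-47 mV

Vm = 57.4 · log₁₀[(Σ P·[cation]ₒ + Σ P·[anion]ᵢ) / (Σ P·[cation]ᵢ + Σ P·[anion]ₒ)]
Numerator = 1×3.20 + 0.12×150 = 21.2
Denominator = 1×141 + 0.12×9.52 = 142.1
Vm = 57.4 · log₁₀(0.14915) = 57.4 × (-0.8264) = -47.43 mV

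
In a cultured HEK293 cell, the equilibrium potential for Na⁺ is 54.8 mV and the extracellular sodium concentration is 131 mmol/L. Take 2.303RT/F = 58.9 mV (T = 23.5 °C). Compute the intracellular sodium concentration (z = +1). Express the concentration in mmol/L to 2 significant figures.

15 mmol/L

Nernst: E = (58.9/1) · log₁₀([out]/[in]), so log₁₀([out]/[in]) = 54.8 × 1 / 58.9 = 0.9304.
[out]/[in] = 10^(0.9304) = 8.519.
[in] = 131 / 8.519 = 15.38 mmol/L.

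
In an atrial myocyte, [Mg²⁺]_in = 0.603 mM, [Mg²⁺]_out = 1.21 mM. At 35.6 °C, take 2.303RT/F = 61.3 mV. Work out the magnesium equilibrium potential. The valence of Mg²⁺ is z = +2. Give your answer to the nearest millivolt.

E = (61.3/z) · log₁₀([Mg²⁺]_out/[Mg²⁺]_in) with z = +2.
= (61.3/2) · log₁₀(1.21/0.603) = 30.65 · log₁₀(2.007)
= 30.65 · (0.3025) = 9.27 mV

9 mV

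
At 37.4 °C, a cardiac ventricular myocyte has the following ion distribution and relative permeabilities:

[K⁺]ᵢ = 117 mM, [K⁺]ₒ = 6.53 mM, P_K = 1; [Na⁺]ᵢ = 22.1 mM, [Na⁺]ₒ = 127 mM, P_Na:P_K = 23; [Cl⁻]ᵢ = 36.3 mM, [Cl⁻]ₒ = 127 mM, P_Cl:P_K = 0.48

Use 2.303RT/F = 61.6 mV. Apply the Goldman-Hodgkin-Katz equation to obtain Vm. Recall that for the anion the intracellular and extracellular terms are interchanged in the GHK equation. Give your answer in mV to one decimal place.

39.0 mV

Vm = 61.6 · log₁₀[(Σ P·[cation]ₒ + Σ P·[anion]ᵢ) / (Σ P·[cation]ᵢ + Σ P·[anion]ₒ)]
Numerator = 1×6.53 + 23×127 + 0.48×36.3 = 2945
Denominator = 1×117 + 23×22.1 + 0.48×127 = 686.3
Vm = 61.6 · log₁₀(4.2913) = 61.6 × (0.6326) = 38.97 mV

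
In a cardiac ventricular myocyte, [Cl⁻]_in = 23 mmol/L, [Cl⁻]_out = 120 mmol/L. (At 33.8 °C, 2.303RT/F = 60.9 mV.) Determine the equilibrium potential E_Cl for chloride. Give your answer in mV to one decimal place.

-43.7 mV

E = (60.9/z) · log₁₀([Cl⁻]_out/[Cl⁻]_in) with z = -1.
For an anion, dividing by z = -1 reverses the sign.
= (60.9/-1) · log₁₀(120/23) = -60.90 · log₁₀(5.217)
= -60.90 · (0.7175) = -43.69 mV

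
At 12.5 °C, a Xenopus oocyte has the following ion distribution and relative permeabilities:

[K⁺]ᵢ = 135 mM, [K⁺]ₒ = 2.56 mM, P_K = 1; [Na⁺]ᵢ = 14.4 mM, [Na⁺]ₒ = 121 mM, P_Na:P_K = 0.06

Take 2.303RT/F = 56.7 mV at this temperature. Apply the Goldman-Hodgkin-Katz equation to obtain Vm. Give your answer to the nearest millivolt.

-65 mV

Vm = 56.7 · log₁₀[(Σ P·[cation]ₒ + Σ P·[anion]ᵢ) / (Σ P·[cation]ᵢ + Σ P·[anion]ₒ)]
Numerator = 1×2.56 + 0.06×121 = 9.82
Denominator = 1×135 + 0.06×14.4 = 135.9
Vm = 56.7 · log₁₀(0.072278) = 56.7 × (-1.1410) = -64.69 mV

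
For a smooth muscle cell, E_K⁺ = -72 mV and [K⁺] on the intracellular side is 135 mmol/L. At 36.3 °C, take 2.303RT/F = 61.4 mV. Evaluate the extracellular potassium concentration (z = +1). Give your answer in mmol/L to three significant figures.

9.07 mmol/L

Nernst: E = (61.4/1) · log₁₀([out]/[in]), so log₁₀([out]/[in]) = -72.0 × 1 / 61.4 = -1.1726.
[out]/[in] = 10^(-1.1726) = 0.0672.
[out] = 0.0672 × 135 = 9.072 mmol/L.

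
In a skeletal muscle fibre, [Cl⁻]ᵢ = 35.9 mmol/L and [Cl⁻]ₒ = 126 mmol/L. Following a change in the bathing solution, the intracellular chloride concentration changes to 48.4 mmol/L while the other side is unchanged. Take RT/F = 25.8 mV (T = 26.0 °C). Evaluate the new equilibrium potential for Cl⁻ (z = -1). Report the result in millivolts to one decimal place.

After the shift: [Cl⁻]_out = 126, [Cl⁻]_in = 48.4 mmol/L.
E_new = (25.8/-1)·ln(126/48.4) = -25.80 · (0.9568) = -24.68 mV

-24.7 mV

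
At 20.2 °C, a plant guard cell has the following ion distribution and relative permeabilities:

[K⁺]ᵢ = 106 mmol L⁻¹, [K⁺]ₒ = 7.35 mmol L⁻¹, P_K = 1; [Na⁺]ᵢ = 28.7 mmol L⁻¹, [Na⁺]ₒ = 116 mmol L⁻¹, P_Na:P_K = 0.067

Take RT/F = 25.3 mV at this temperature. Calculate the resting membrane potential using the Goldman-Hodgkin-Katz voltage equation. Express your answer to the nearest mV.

-50 mV

Vm = 25.3 · ln[(Σ P·[cation]ₒ + Σ P·[anion]ᵢ) / (Σ P·[cation]ᵢ + Σ P·[anion]ₒ)]
Numerator = 1×7.35 + 0.067×116 = 15.12
Denominator = 1×106 + 0.067×28.7 = 107.9
Vm = 25.3 · ln(0.14012) = 25.3 × (-1.9653) = -49.72 mV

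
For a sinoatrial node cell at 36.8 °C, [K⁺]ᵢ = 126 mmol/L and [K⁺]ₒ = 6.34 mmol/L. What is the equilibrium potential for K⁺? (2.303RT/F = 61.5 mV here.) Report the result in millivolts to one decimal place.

E = (61.5/z) · log₁₀([K⁺]_out/[K⁺]_in) with z = +1.
= (61.5/1) · log₁₀(6.34/126) = 61.50 · log₁₀(0.05032)
= 61.50 · (-1.2983) = -79.84 mV

-79.8 mV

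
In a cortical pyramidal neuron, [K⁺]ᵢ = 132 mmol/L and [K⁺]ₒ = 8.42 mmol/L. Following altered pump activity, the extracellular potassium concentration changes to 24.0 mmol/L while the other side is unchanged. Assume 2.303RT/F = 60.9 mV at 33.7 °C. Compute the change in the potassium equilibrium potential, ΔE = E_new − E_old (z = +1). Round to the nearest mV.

28 mV

E_old = (60.9/1)·log₁₀(8.42/132) = -72.79 mV
E_new = (60.9/1)·log₁₀(24.0/132) = -45.09 mV
ΔE = -45.09 − (-72.79) = 27.70 mV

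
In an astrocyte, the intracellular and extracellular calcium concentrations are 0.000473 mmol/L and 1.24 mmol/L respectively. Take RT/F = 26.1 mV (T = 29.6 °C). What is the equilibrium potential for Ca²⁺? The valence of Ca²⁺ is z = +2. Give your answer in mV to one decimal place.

102.7 mV

E = (26.1/z) · ln([Ca²⁺]_out/[Ca²⁺]_in) with z = +2.
= (26.1/2) · ln(1.24/0.000473) = 13.05 · ln(2622)
= 13.05 · (7.8715) = 102.72 mV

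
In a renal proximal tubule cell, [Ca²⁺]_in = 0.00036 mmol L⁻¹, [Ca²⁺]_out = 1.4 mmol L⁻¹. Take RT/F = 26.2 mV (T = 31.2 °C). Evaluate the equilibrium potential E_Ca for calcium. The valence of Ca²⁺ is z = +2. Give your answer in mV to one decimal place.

E = (26.2/z) · ln([Ca²⁺]_out/[Ca²⁺]_in) with z = +2.
= (26.2/2) · ln(1.4/0.00036) = 13.10 · ln(3889)
= 13.10 · (8.2659) = 108.28 mV

108.3 mV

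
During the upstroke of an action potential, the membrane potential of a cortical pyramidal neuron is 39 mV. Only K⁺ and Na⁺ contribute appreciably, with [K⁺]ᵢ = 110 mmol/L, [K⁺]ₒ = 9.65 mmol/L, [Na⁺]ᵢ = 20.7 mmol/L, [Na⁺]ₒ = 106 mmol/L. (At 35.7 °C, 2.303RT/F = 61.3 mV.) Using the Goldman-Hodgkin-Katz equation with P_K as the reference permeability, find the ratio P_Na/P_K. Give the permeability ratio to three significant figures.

Let α = P_Na/P_K. GHK: Vm = 61.3·log₁₀[(Kₒ + α·Naₒ)/(Kᵢ + α·Naᵢ)].
10^(Vm/61.3) = 10^(39.0/61.3) = 4.3273
So 4.3273·(Kᵢ + α·Naᵢ) = Kₒ + α·Naₒ → α = (4.3273·110.0 − 9.65) / (106.0 − 4.3273·20.7)
α = (476 − 9.65) / (106.0 − 89.57) = 466.4/16.43 = 28.39

28.4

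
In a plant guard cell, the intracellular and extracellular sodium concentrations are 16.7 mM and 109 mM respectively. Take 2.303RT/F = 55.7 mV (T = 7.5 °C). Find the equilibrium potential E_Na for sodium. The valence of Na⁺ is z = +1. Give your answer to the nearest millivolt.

E = (55.7/z) · log₁₀([Na⁺]_out/[Na⁺]_in) with z = +1.
= (55.7/1) · log₁₀(109/16.7) = 55.70 · log₁₀(6.527)
= 55.70 · (0.8147) = 45.38 mV

45 mV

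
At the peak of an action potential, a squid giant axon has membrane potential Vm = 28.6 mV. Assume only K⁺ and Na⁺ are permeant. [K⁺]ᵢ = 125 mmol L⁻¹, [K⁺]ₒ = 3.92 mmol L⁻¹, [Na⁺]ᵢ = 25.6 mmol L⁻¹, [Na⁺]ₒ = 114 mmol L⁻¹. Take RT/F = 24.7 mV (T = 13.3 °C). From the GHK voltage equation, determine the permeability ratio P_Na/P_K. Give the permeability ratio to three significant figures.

Let α = P_Na/P_K. GHK: Vm = 24.7·ln[(Kₒ + α·Naₒ)/(Kᵢ + α·Naᵢ)].
e^(Vm/24.7) = e^(28.6/24.7) = 3.1832
So 3.1832·(Kᵢ + α·Naᵢ) = Kₒ + α·Naₒ → α = (3.1832·125.0 − 3.92) / (114.0 − 3.1832·25.6)
α = (397.9 − 3.92) / (114.0 − 81.49) = 394/32.51 = 12.12

12.1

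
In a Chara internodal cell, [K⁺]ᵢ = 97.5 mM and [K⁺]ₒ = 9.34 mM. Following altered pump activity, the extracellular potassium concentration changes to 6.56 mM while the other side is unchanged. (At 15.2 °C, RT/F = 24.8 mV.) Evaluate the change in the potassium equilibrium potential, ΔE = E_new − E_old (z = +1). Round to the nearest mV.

E_old = (24.8/1)·ln(9.34/97.5) = -58.17 mV
E_new = (24.8/1)·ln(6.56/97.5) = -66.93 mV
ΔE = -66.93 − (-58.17) = -8.76 mV

-9 mV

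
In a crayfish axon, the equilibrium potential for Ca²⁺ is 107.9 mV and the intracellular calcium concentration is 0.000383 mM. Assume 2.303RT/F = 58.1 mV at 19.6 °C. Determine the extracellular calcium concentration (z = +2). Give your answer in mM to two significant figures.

Nernst: E = (58.1/2) · log₁₀([out]/[in]), so log₁₀([out]/[in]) = 107.9 × 2 / 58.1 = 3.7143.
[out]/[in] = 10^(3.7143) = 5179.
[out] = 5179 × 0.000383 = 1.984 mM.

2.0 mM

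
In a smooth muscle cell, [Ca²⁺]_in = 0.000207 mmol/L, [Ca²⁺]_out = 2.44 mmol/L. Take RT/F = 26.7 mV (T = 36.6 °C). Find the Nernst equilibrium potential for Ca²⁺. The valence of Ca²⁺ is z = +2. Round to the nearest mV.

125 mV

E = (26.7/z) · ln([Ca²⁺]_out/[Ca²⁺]_in) with z = +2.
= (26.7/2) · ln(2.44/0.000207) = 13.35 · ln(1.179e+04)
= 13.35 · (9.3748) = 125.15 mV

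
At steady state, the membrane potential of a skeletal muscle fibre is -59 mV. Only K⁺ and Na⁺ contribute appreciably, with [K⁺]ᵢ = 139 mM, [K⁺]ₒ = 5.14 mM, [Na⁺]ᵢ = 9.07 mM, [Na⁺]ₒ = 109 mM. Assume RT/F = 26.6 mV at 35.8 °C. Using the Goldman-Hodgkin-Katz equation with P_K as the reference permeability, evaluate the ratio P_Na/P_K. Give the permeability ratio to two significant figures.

Let α = P_Na/P_K. GHK: Vm = 26.6·ln[(Kₒ + α·Naₒ)/(Kᵢ + α·Naᵢ)].
e^(Vm/26.6) = e^(-59.0/26.6) = 0.10882
So 0.10882·(Kᵢ + α·Naᵢ) = Kₒ + α·Naₒ → α = (0.10882·139.0 − 5.14) / (109.0 − 0.10882·9.07)
α = (15.13 − 5.14) / (109.0 − 0.987) = 9.986/108 = 0.09245

0.092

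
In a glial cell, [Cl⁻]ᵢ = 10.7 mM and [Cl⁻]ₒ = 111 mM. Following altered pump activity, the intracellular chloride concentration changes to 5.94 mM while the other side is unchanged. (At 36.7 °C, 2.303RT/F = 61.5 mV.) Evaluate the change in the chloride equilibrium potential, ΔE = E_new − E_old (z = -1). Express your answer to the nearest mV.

-16 mV

E_old = (61.5/-1)·log₁₀(111/10.7) = -62.48 mV
E_new = (61.5/-1)·log₁₀(111/5.94) = -78.20 mV
ΔE = -78.20 − (-62.48) = -15.72 mV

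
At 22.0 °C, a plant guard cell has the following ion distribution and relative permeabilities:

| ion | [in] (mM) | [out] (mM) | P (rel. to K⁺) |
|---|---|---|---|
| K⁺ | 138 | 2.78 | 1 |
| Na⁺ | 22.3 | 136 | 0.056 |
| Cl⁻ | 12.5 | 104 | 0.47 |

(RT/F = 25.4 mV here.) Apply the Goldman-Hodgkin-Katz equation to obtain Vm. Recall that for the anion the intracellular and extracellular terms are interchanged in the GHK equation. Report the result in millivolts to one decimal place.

Vm = 25.4 · ln[(Σ P·[cation]ₒ + Σ P·[anion]ᵢ) / (Σ P·[cation]ᵢ + Σ P·[anion]ₒ)]
Numerator = 1×2.78 + 0.056×136 + 0.47×12.5 = 16.27
Denominator = 1×138 + 0.056×22.3 + 0.47×104 = 188.1
Vm = 25.4 · ln(0.086489) = 25.4 × (-2.4477) = -62.17 mV

-62.2 mV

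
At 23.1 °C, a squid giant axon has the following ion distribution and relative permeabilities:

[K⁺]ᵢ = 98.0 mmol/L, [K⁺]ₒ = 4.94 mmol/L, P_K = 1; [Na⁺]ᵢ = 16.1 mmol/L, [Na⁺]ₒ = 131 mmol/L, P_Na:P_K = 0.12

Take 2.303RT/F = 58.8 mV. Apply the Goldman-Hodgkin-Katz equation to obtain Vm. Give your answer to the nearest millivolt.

Vm = 58.8 · log₁₀[(Σ P·[cation]ₒ + Σ P·[anion]ᵢ) / (Σ P·[cation]ᵢ + Σ P·[anion]ₒ)]
Numerator = 1×4.94 + 0.12×131 = 20.66
Denominator = 1×98.0 + 0.12×16.1 = 99.93
Vm = 58.8 · log₁₀(0.20674) = 58.8 × (-0.6846) = -40.25 mV

-40 mV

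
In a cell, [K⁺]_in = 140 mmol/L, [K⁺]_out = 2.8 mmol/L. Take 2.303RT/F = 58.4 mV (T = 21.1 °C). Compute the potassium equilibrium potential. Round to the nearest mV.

E = (58.4/z) · log₁₀([K⁺]_out/[K⁺]_in) with z = +1.
= (58.4/1) · log₁₀(2.8/140) = 58.40 · log₁₀(0.02)
= 58.40 · (-1.6990) = -99.22 mV

-99 mV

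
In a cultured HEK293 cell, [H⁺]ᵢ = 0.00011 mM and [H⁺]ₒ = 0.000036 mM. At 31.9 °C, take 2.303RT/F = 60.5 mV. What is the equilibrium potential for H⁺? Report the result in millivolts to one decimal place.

E = (60.5/z) · log₁₀([H⁺]_out/[H⁺]_in) with z = +1.
= (60.5/1) · log₁₀(0.000036/0.00011) = 60.50 · log₁₀(0.3273)
= 60.50 · (-0.4851) = -29.35 mV

-29.3 mV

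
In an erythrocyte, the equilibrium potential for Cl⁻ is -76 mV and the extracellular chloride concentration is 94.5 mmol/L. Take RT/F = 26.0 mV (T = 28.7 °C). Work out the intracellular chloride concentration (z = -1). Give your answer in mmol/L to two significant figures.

Nernst: E = (26.0/-1) · ln([out]/[in]), so ln([out]/[in]) = -76.0 × -1 / 26.0 = 2.9231.
[out]/[in] = e^(2.9231) = 18.6.
[in] = 94.5 / 18.6 = 5.081 mmol/L.

5.1 mmol/L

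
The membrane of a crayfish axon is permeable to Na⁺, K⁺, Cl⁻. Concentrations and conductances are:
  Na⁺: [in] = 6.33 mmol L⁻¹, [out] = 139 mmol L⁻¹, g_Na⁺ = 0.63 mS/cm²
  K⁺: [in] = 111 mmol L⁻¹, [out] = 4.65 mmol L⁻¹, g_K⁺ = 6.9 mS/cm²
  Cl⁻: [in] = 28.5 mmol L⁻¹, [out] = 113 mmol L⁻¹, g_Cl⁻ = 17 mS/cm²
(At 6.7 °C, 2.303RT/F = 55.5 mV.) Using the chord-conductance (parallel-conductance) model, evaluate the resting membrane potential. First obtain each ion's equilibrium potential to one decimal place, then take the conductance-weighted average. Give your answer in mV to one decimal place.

E_Na⁺ = (55.5/1)·log₁₀(139/6.33) = 74.5 mV
E_K⁺ = (55.5/1)·log₁₀(4.65/111) = -76.5 mV
E_Cl⁻ = (55.5/-1)·log₁₀(113/28.5) = -33.2 mV
Vm = (Σ gᵢEᵢ)/(Σ gᵢ) = (0.63·74.5 + 6.9·-76.5 + 17·-33.2) / (0.63 + 6.9 + 17)
= -1045.32 / 24.53 = -42.61 mV

-42.6 mV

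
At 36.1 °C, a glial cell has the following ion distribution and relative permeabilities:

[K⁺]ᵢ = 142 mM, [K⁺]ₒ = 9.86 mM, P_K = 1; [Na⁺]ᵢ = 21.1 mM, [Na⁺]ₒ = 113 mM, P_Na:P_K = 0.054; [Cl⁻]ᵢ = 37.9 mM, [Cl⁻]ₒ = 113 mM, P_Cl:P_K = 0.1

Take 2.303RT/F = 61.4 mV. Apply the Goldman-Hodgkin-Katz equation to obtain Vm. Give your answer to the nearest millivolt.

-55 mV

Vm = 61.4 · log₁₀[(Σ P·[cation]ₒ + Σ P·[anion]ᵢ) / (Σ P·[cation]ᵢ + Σ P·[anion]ₒ)]
Numerator = 1×9.86 + 0.054×113 + 0.1×37.9 = 19.75
Denominator = 1×142 + 0.054×21.1 + 0.1×113 = 154.4
Vm = 61.4 · log₁₀(0.12789) = 61.4 × (-0.8931) = -54.84 mV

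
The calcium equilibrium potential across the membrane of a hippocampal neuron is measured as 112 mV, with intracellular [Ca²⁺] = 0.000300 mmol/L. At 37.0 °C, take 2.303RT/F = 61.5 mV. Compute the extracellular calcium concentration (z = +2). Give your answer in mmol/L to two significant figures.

Nernst: E = (61.5/2) · log₁₀([out]/[in]), so log₁₀([out]/[in]) = 112.0 × 2 / 61.5 = 3.6423.
[out]/[in] = 10^(3.6423) = 4388.
[out] = 4388 × 0.000300 = 1.316 mmol/L.

1.3 mmol/L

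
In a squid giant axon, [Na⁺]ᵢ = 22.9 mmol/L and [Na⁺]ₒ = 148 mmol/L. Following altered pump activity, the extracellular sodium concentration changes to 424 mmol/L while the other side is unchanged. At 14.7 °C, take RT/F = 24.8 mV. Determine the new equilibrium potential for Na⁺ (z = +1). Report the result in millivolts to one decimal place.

72.4 mV

After the shift: [Na⁺]_out = 424, [Na⁺]_in = 22.9 mmol/L.
E_new = (24.8/1)·ln(424/22.9) = 24.80 · (2.9186) = 72.38 mV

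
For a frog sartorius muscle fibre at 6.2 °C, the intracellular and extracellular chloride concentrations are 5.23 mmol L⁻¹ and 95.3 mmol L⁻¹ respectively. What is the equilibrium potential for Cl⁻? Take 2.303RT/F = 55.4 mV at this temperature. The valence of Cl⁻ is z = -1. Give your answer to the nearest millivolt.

E = (55.4/z) · log₁₀([Cl⁻]_out/[Cl⁻]_in) with z = -1.
For an anion, dividing by z = -1 reverses the sign.
= (55.4/-1) · log₁₀(95.3/5.23) = -55.40 · log₁₀(18.22)
= -55.40 · (1.2606) = -69.84 mV

-70 mV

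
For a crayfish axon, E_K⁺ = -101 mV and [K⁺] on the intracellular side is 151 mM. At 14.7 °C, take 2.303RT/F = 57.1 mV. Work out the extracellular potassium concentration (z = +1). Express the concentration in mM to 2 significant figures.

2.6 mM

Nernst: E = (57.1/1) · log₁₀([out]/[in]), so log₁₀([out]/[in]) = -101.0 × 1 / 57.1 = -1.7688.
[out]/[in] = 10^(-1.7688) = 0.01703.
[out] = 0.01703 × 151 = 2.571 mM.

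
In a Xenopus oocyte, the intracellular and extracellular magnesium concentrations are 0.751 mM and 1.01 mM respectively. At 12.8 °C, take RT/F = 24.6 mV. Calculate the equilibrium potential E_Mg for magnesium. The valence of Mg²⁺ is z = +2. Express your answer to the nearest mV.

4 mV

E = (24.6/z) · ln([Mg²⁺]_out/[Mg²⁺]_in) with z = +2.
= (24.6/2) · ln(1.01/0.751) = 12.30 · ln(1.345)
= 12.30 · (0.2963) = 3.64 mV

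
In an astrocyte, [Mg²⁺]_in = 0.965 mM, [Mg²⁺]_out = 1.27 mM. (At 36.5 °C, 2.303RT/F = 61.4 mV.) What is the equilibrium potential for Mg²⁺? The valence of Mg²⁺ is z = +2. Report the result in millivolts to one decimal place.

3.7 mV

E = (61.4/z) · log₁₀([Mg²⁺]_out/[Mg²⁺]_in) with z = +2.
= (61.4/2) · log₁₀(1.27/0.965) = 30.70 · log₁₀(1.316)
= 30.70 · (0.1193) = 3.66 mV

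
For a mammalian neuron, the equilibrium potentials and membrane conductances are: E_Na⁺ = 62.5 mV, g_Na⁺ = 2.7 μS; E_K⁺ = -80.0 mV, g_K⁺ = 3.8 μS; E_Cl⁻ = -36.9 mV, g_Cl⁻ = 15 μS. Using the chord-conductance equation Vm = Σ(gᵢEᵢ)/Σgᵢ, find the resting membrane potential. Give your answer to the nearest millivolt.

-32 mV

Σ gᵢEᵢ = 2.7·(62.5) + 3.8·(-80.0) + 15·(-36.9) = -688.75
Σ gᵢ = 2.7 + 3.8 + 15 = 21.5
Vm = -688.75 / 21.5 = -32.03 mV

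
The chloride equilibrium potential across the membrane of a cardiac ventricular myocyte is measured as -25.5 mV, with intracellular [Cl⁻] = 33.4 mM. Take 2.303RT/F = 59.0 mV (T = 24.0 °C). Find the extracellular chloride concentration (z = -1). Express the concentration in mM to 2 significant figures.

Nernst: E = (59.0/-1) · log₁₀([out]/[in]), so log₁₀([out]/[in]) = -25.5 × -1 / 59.0 = 0.4322.
[out]/[in] = 10^(0.4322) = 2.705.
[out] = 2.705 × 33.4 = 90.35 mM.

90 mM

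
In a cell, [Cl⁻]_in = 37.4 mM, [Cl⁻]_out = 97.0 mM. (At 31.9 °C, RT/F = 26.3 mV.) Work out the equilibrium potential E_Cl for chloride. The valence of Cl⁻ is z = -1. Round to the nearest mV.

-25 mV

E = (26.3/z) · ln([Cl⁻]_out/[Cl⁻]_in) with z = -1.
For an anion, dividing by z = -1 reverses the sign.
= (26.3/-1) · ln(97.0/37.4) = -26.30 · ln(2.594)
= -26.30 · (0.9530) = -25.06 mV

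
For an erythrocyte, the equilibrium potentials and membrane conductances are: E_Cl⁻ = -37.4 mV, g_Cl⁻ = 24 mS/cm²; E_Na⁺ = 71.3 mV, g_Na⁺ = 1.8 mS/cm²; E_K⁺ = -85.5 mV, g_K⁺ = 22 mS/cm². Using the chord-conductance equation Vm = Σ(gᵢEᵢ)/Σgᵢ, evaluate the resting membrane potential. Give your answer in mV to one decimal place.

Σ gᵢEᵢ = 24·(-37.4) + 1.8·(71.3) + 22·(-85.5) = -2650.26
Σ gᵢ = 24 + 1.8 + 22 = 47.8
Vm = -2650.26 / 47.8 = -55.44 mV

-55.4 mV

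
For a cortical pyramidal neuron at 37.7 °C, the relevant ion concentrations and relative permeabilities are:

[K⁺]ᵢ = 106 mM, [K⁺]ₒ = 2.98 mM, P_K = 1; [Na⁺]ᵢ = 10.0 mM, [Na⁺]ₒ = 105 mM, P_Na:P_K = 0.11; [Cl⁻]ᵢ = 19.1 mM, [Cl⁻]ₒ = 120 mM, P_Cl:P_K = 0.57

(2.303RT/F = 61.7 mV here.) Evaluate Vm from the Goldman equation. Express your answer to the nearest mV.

Vm = 61.7 · log₁₀[(Σ P·[cation]ₒ + Σ P·[anion]ᵢ) / (Σ P·[cation]ᵢ + Σ P·[anion]ₒ)]
Numerator = 1×2.98 + 0.11×105 + 0.57×19.1 = 25.42
Denominator = 1×106 + 0.11×10.0 + 0.57×120 = 175.5
Vm = 61.7 · log₁₀(0.14483) = 61.7 × (-0.8392) = -51.78 mV

-52 mV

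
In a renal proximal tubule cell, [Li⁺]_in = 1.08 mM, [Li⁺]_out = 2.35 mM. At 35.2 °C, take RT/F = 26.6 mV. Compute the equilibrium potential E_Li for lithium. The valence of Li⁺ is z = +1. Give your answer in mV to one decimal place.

20.7 mV

E = (26.6/z) · ln([Li⁺]_out/[Li⁺]_in) with z = +1.
= (26.6/1) · ln(2.35/1.08) = 26.60 · ln(2.176)
= 26.60 · (0.7775) = 20.68 mV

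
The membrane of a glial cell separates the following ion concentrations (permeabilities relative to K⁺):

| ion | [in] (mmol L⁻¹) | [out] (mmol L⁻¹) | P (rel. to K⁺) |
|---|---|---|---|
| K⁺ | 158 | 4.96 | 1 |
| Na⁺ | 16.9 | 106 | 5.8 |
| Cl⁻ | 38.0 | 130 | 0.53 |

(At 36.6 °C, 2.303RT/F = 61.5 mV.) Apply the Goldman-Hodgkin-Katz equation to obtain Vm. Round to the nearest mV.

18 mV

Vm = 61.5 · log₁₀[(Σ P·[cation]ₒ + Σ P·[anion]ᵢ) / (Σ P·[cation]ᵢ + Σ P·[anion]ₒ)]
Numerator = 1×4.96 + 5.8×106 + 0.53×38.0 = 639.9
Denominator = 1×158 + 5.8×16.9 + 0.53×130 = 324.9
Vm = 61.5 · log₁₀(1.9694) = 61.5 × (0.2943) = 18.10 mV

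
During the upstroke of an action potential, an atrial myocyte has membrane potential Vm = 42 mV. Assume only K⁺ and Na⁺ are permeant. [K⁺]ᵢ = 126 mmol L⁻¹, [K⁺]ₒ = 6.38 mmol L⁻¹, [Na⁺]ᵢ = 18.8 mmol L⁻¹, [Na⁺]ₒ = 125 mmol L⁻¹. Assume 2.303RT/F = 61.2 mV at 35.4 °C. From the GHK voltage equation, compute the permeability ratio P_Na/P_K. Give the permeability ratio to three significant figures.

18.0

Let α = P_Na/P_K. GHK: Vm = 61.2·log₁₀[(Kₒ + α·Naₒ)/(Kᵢ + α·Naᵢ)].
10^(Vm/61.2) = 10^(42.0/61.2) = 4.856
So 4.856·(Kᵢ + α·Naᵢ) = Kₒ + α·Naₒ → α = (4.856·126.0 − 6.38) / (125.0 − 4.856·18.8)
α = (611.9 − 6.38) / (125.0 − 91.29) = 605.5/33.71 = 17.96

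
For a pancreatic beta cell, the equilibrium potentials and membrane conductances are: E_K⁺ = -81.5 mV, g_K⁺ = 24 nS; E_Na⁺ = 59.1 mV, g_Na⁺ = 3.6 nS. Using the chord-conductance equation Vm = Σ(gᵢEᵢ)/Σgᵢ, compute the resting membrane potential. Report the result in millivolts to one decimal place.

Σ gᵢEᵢ = 24·(-81.5) + 3.6·(59.1) = -1743.24
Σ gᵢ = 24 + 3.6 = 27.6
Vm = -1743.24 / 27.6 = -63.16 mV

-63.2 mV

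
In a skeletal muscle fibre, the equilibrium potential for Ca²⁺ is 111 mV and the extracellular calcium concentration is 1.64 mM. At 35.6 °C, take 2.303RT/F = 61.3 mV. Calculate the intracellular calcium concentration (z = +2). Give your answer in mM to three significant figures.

0.000392 mM

Nernst: E = (61.3/2) · log₁₀([out]/[in]), so log₁₀([out]/[in]) = 111.0 × 2 / 61.3 = 3.6215.
[out]/[in] = 10^(3.6215) = 4183.
[in] = 1.64 / 4183 = 0.000392 mM.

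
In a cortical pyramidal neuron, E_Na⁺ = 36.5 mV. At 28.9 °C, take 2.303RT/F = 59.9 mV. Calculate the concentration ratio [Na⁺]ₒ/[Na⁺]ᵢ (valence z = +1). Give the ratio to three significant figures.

4.07

log₁₀([out]/[in]) = E·z/(59.9) = 36.5 × 1 / 59.9 = 0.6093
[out]/[in] = 10^(0.6093) = 4.068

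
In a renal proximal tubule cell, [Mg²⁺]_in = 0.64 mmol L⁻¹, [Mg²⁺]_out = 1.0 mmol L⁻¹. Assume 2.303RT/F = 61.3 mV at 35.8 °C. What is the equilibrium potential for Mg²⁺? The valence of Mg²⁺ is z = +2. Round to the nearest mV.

6 mV

E = (61.3/z) · log₁₀([Mg²⁺]_out/[Mg²⁺]_in) with z = +2.
= (61.3/2) · log₁₀(1.0/0.64) = 30.65 · log₁₀(1.562)
= 30.65 · (0.1938) = 5.94 mV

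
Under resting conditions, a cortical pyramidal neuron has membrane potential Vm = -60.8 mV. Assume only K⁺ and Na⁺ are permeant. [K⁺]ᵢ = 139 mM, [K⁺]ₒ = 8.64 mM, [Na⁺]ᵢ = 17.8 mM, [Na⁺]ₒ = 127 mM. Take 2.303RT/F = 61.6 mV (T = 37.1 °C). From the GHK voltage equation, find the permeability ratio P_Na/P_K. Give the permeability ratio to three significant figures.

Let α = P_Na/P_K. GHK: Vm = 61.6·log₁₀[(Kₒ + α·Naₒ)/(Kᵢ + α·Naᵢ)].
10^(Vm/61.6) = 10^(-60.8/61.6) = 0.10304
So 0.10304·(Kᵢ + α·Naᵢ) = Kₒ + α·Naₒ → α = (0.10304·139.0 − 8.64) / (127.0 − 0.10304·17.8)
α = (14.32 − 8.64) / (127.0 − 1.834) = 5.682/125.2 = 0.0454

0.0454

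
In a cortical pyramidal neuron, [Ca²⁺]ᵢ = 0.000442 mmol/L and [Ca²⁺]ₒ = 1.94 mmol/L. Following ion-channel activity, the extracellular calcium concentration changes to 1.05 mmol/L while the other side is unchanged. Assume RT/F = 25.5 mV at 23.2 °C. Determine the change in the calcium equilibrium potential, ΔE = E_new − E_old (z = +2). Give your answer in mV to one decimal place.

-7.8 mV

E_old = (25.5/2)·ln(1.94/0.000442) = 106.93 mV
E_new = (25.5/2)·ln(1.05/0.000442) = 99.11 mV
ΔE = 99.11 − (106.93) = -7.83 mV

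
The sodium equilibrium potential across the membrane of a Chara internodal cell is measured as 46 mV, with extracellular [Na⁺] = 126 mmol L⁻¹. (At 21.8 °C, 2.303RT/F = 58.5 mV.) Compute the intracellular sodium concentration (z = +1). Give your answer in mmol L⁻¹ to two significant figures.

Nernst: E = (58.5/1) · log₁₀([out]/[in]), so log₁₀([out]/[in]) = 46.0 × 1 / 58.5 = 0.7863.
[out]/[in] = 10^(0.7863) = 6.114.
[in] = 126 / 6.114 = 20.61 mmol L⁻¹.

21 mmol L⁻¹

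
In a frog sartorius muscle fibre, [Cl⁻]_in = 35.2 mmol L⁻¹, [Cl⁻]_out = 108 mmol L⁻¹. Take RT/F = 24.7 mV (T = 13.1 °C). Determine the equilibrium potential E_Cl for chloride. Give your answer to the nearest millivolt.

E = (24.7/z) · ln([Cl⁻]_out/[Cl⁻]_in) with z = -1.
For an anion, dividing by z = -1 reverses the sign.
= (24.7/-1) · ln(108/35.2) = -24.70 · ln(3.068)
= -24.70 · (1.1211) = -27.69 mV

-28 mV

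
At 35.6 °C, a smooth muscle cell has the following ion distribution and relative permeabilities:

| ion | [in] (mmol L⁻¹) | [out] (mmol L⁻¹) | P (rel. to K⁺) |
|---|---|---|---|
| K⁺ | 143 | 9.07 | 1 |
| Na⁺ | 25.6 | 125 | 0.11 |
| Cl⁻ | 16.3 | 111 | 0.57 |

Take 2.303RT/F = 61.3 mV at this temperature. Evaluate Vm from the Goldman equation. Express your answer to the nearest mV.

Vm = 61.3 · log₁₀[(Σ P·[cation]ₒ + Σ P·[anion]ᵢ) / (Σ P·[cation]ᵢ + Σ P·[anion]ₒ)]
Numerator = 1×9.07 + 0.11×125 + 0.57×16.3 = 32.11
Denominator = 1×143 + 0.11×25.6 + 0.57×111 = 209.1
Vm = 61.3 · log₁₀(0.15358) = 61.3 × (-0.8137) = -49.88 mV

-50 mV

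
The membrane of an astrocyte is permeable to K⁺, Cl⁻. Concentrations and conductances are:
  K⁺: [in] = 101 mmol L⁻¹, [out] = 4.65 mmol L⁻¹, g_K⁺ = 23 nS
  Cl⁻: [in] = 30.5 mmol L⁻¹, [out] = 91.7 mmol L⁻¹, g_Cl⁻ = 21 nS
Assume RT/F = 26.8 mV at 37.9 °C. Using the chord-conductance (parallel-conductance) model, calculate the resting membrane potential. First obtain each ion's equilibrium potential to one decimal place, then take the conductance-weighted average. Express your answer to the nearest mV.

-57 mV

E_K⁺ = (26.8/1)·ln(4.65/101) = -82.5 mV
E_Cl⁻ = (26.8/-1)·ln(91.7/30.5) = -29.5 mV
Vm = (Σ gᵢEᵢ)/(Σ gᵢ) = (23·-82.5 + 21·-29.5) / (23 + 21)
= -2517.00 / 44 = -57.20 mV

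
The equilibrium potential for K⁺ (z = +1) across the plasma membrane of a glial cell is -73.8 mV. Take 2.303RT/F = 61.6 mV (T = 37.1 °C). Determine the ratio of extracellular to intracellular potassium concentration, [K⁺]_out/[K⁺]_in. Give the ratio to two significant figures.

0.063

log₁₀([out]/[in]) = E·z/(61.6) = -73.8 × 1 / 61.6 = -1.1981
[out]/[in] = 10^(-1.1981) = 0.06338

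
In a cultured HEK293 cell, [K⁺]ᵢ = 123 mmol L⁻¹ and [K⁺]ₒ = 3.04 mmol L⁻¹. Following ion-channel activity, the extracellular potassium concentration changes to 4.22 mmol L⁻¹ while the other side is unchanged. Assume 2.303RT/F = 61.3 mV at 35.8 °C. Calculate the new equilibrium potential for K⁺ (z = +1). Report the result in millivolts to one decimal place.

After the shift: [K⁺]_out = 4.22, [K⁺]_in = 123 mmol L⁻¹.
E_new = (61.3/1)·log₁₀(4.22/123) = 61.30 · (-1.4646) = -89.78 mV

-89.8 mV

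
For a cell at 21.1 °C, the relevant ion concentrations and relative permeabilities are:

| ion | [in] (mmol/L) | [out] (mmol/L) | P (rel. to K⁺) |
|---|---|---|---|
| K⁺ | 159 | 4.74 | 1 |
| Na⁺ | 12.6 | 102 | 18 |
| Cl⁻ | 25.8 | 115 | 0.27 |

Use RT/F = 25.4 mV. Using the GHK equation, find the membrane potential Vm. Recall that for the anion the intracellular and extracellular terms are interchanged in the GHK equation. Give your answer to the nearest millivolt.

38 mV

Vm = 25.4 · ln[(Σ P·[cation]ₒ + Σ P·[anion]ᵢ) / (Σ P·[cation]ᵢ + Σ P·[anion]ₒ)]
Numerator = 1×4.74 + 18×102 + 0.27×25.8 = 1848
Denominator = 1×159 + 18×12.6 + 0.27×115 = 416.8
Vm = 25.4 · ln(4.4325) = 25.4 × (1.4890) = 37.82 mV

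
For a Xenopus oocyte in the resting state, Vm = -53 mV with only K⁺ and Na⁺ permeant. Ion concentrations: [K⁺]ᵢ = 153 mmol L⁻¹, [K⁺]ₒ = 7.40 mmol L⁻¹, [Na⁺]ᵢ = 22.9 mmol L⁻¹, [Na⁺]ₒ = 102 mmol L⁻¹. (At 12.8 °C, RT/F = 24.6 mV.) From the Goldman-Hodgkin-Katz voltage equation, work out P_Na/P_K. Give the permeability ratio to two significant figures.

Let α = P_Na/P_K. GHK: Vm = 24.6·ln[(Kₒ + α·Naₒ)/(Kᵢ + α·Naᵢ)].
e^(Vm/24.6) = e^(-53.0/24.6) = 0.11596
So 0.11596·(Kᵢ + α·Naᵢ) = Kₒ + α·Naₒ → α = (0.11596·153.0 − 7.4) / (102.0 − 0.11596·22.9)
α = (17.74 − 7.4) / (102.0 − 2.656) = 10.34/99.34 = 0.1041

0.10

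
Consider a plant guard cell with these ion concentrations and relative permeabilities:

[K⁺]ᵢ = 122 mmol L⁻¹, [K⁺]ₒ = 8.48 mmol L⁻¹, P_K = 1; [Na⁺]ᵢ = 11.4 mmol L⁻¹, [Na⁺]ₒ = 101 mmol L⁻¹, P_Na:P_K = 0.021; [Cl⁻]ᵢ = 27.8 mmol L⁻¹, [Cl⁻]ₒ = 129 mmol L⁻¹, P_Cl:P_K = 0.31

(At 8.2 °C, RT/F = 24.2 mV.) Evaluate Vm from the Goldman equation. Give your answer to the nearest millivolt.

-52 mV

Vm = 24.2 · ln[(Σ P·[cation]ₒ + Σ P·[anion]ᵢ) / (Σ P·[cation]ᵢ + Σ P·[anion]ₒ)]
Numerator = 1×8.48 + 0.021×101 + 0.31×27.8 = 19.22
Denominator = 1×122 + 0.021×11.4 + 0.31×129 = 162.2
Vm = 24.2 · ln(0.11847) = 24.2 × (-2.1331) = -51.62 mV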